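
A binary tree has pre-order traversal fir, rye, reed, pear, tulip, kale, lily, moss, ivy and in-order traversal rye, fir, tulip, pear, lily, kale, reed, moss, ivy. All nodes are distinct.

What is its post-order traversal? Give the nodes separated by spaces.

The first element of pre-order is the root; it splits in-order into left and right subtrees.
Root fir: left subtree has 1 node {rye}, right has 7 {tulip, pear, lily, kale, reed, moss, ivy}.
  Root reed: left subtree has 4 nodes {tulip, pear, lily, kale}, right has 2 {moss, ivy}.
    Root pear: left subtree has 1 node {tulip}, right has 2 {lily, kale}.
      Root kale: left subtree has 1 node {lily}, right has 0 { }.
    Root moss: left subtree has 0 nodes { }, right has 1 {ivy}.

rye tulip lily kale pear ivy moss reed fir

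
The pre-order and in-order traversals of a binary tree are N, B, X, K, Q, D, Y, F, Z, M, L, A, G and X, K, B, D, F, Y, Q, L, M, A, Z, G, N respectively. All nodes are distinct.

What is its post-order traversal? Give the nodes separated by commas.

The first element of pre-order is the root; it splits in-order into left and right subtrees.
Root N: left subtree has 12 nodes {X, K, B, D, F, Y, Q, L, M, A, Z, G}, right has 0 { }.
  Root B: left subtree has 2 nodes {X, K}, right has 9 {D, F, Y, Q, L, M, A, Z, G}.
    Root X: left subtree has 0 nodes { }, right has 1 {K}.
    Root Q: left subtree has 3 nodes {D, F, Y}, right has 5 {L, M, A, Z, G}.
      Root D: left subtree has 0 nodes { }, right has 2 {F, Y}.
        Root Y: left subtree has 1 node {F}, right has 0 { }.
      Root Z: left subtree has 3 nodes {L, M, A}, right has 1 {G}.
        Root M: left subtree has 1 node {L}, right has 1 {A}.

K, X, F, Y, D, L, A, M, G, Z, Q, B, N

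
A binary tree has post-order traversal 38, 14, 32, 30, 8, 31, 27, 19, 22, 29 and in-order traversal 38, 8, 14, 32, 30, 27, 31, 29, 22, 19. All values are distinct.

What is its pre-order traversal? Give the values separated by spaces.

29 27 8 38 30 32 14 31 22 19

The last element of post-order is the root; it splits in-order into left and right subtrees.
Root 29: left subtree has 7 nodes {38, 8, 14, 32, 30, 27, 31}, right has 2 {22, 19}.
  Root 27: left subtree has 5 nodes {38, 8, 14, 32, 30}, right has 1 {31}.
    Root 8: left subtree has 1 node {38}, right has 3 {14, 32, 30}.
      Root 30: left subtree has 2 nodes {14, 32}, right has 0 { }.
        Root 32: left subtree has 1 node {14}, right has 0 { }.
  Root 22: left subtree has 0 nodes { }, right has 1 {19}.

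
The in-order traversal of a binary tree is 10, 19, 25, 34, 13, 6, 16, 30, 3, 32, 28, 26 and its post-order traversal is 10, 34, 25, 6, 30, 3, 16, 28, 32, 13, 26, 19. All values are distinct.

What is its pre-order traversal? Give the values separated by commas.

The last element of post-order is the root; it splits in-order into left and right subtrees.
Root 19: left subtree has 1 node {10}, right has 10 {25, 34, 13, 6, 16, 30, 3, 32, 28, 26}.
  Root 26: left subtree has 9 nodes {25, 34, 13, 6, 16, 30, 3, 32, 28}, right has 0 { }.
    Root 13: left subtree has 2 nodes {25, 34}, right has 6 {6, 16, 30, 3, 32, 28}.
      Root 25: left subtree has 0 nodes { }, right has 1 {34}.
      Root 32: left subtree has 4 nodes {6, 16, 30, 3}, right has 1 {28}.
        Root 16: left subtree has 1 node {6}, right has 2 {30, 3}.
          Root 3: left subtree has 1 node {30}, right has 0 { }.

19, 10, 26, 13, 25, 34, 32, 16, 6, 3, 30, 28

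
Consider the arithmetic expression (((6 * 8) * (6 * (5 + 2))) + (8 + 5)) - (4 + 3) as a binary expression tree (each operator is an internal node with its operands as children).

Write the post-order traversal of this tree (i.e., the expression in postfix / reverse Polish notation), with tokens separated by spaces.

6 8 * 6 5 2 + * * 8 5 + + 4 3 + -

Post-order on an expression tree gives postfix notation: for each operator, emit left operand, right operand, then the operator.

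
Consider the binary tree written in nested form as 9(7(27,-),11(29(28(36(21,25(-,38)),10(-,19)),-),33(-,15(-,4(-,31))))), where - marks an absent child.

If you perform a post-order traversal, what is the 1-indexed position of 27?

1

Post-order visits the left subtree, then the right subtree, then the node.
At 9: go left to 7.
  At 7: go left to 27.
    27 is a leaf — visit 27.
  At 7: no right child.
  Visit 7.
At 9: go right to 11.
  At 11: go left to 29.
    At 29: go left to 28.
      At 28: go left to 36.
        At 36: go left to 21.
          21 is a leaf — visit 21.
        At 36: go right to 25.
          At 25: no left child.
          At 25: go right to 38.
            38 is a leaf — visit 38.
          Visit 25.
        Visit 36.
      At 28: go right to 10.
        At 10: no left child.
        At 10: go right to 19.
          19 is a leaf — visit 19.
        Visit 10.
      Visit 28.
    At 29: no right child.
    Visit 29.
  At 11: go right to 33.
    At 33: no left child.
    At 33: go right to 15.
      At 15: no left child.
      At 15: go right to 4.
        At 4: no left child.
        At 4: go right to 31.
          31 is a leaf — visit 31.
        Visit 4.
      Visit 15.
    Visit 33.
  Visit 11.
Visit 9.
Full post-order sequence: 27, 7, 21, 38, 25, 36, 19, 10, 28, 29, 31, 4, 15, 33, 11, 9.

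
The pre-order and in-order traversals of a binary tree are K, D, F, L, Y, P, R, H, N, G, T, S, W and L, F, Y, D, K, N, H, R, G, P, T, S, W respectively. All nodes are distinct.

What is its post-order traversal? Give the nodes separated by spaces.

L Y F D N H G R W S T P K

The first element of pre-order is the root; it splits in-order into left and right subtrees.
Root K: left subtree has 4 nodes {L, F, Y, D}, right has 8 {N, H, R, G, P, T, S, W}.
  Root D: left subtree has 3 nodes {L, F, Y}, right has 0 { }.
    Root F: left subtree has 1 node {L}, right has 1 {Y}.
  Root P: left subtree has 4 nodes {N, H, R, G}, right has 3 {T, S, W}.
    Root R: left subtree has 2 nodes {N, H}, right has 1 {G}.
      Root H: left subtree has 1 node {N}, right has 0 { }.
    Root T: left subtree has 0 nodes { }, right has 2 {S, W}.
      Root S: left subtree has 0 nodes { }, right has 1 {W}.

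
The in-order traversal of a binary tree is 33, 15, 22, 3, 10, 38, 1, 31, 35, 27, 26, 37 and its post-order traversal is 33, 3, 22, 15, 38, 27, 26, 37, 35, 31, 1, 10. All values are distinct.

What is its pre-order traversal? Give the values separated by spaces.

10 15 33 22 3 1 38 31 35 37 26 27

The last element of post-order is the root; it splits in-order into left and right subtrees.
Root 10: left subtree has 4 nodes {33, 15, 22, 3}, right has 7 {38, 1, 31, 35, 27, 26, 37}.
  Root 15: left subtree has 1 node {33}, right has 2 {22, 3}.
    Root 22: left subtree has 0 nodes { }, right has 1 {3}.
  Root 1: left subtree has 1 node {38}, right has 5 {31, 35, 27, 26, 37}.
    Root 31: left subtree has 0 nodes { }, right has 4 {35, 27, 26, 37}.
      Root 35: left subtree has 0 nodes { }, right has 3 {27, 26, 37}.
        Root 37: left subtree has 2 nodes {27, 26}, right has 0 { }.
          Root 26: left subtree has 1 node {27}, right has 0 { }.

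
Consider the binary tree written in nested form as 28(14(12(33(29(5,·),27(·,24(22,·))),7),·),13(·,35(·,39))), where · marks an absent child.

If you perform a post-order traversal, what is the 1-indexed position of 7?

Post-order visits the left subtree, then the right subtree, then the node.
At 28: go left to 14.
  At 14: go left to 12.
    At 12: go left to 33.
      At 33: go left to 29.
        At 29: go left to 5.
          5 is a leaf — visit 5.
        At 29: no right child.
        Visit 29.
      At 33: go right to 27.
        At 27: no left child.
        At 27: go right to 24.
          At 24: go left to 22.
            22 is a leaf — visit 22.
          At 24: no right child.
          Visit 24.
        Visit 27.
      Visit 33.
    At 12: go right to 7.
      7 is a leaf — visit 7.
    Visit 12.
  At 14: no right child.
  Visit 14.
At 28: go right to 13.
  At 13: no left child.
  At 13: go right to 35.
    At 35: no left child.
    At 35: go right to 39.
      39 is a leaf — visit 39.
    Visit 35.
  Visit 13.
Visit 28.
Full post-order sequence: 5, 29, 22, 24, 27, 33, 7, 12, 14, 39, 35, 13, 28.

7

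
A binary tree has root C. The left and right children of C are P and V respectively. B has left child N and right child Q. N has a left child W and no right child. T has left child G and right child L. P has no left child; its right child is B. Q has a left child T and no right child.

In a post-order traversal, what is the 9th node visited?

Post-order visits the left subtree, then the right subtree, then the node.
At C: go left to P.
  At P: no left child.
  At P: go right to B.
    At B: go left to N.
      At N: go left to W.
        W is a leaf — visit W.
      At N: no right child.
      Visit N.
    At B: go right to Q.
      At Q: go left to T.
        At T: go left to G.
          G is a leaf — visit G.
        At T: go right to L.
          L is a leaf — visit L.
        Visit T.
      At Q: no right child.
      Visit Q.
    Visit B.
  Visit P.
At C: go right to V.
  V is a leaf — visit V.
Visit C.
Full post-order sequence: W, N, G, L, T, Q, B, P, V, C.

V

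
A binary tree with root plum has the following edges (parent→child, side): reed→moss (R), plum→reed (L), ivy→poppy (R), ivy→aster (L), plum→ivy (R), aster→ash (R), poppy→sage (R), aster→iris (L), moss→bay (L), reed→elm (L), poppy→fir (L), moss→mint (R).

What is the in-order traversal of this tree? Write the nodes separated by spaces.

In-order visits the left subtree, then the node, then the right subtree.
At plum: go left to reed.
  At reed: go left to elm.
    elm is a leaf — visit elm.
  Visit reed.
  At reed: go right to moss.
    At moss: go left to bay.
      bay is a leaf — visit bay.
    Visit moss.
    At moss: go right to mint.
      mint is a leaf — visit mint.
Visit plum.
At plum: go right to ivy.
  At ivy: go left to aster.
    At aster: go left to iris.
      iris is a leaf — visit iris.
    Visit aster.
    At aster: go right to ash.
      ash is a leaf — visit ash.
  Visit ivy.
  At ivy: go right to poppy.
    At poppy: go left to fir.
      fir is a leaf — visit fir.
    Visit poppy.
    At poppy: go right to sage.
      sage is a leaf — visit sage.

elm reed bay moss mint plum iris aster ash ivy fir poppy sage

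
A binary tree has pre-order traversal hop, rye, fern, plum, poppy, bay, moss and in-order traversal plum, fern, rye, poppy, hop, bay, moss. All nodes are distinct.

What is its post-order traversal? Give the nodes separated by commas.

The first element of pre-order is the root; it splits in-order into left and right subtrees.
Root hop: left subtree has 4 nodes {plum, fern, rye, poppy}, right has 2 {bay, moss}.
  Root rye: left subtree has 2 nodes {plum, fern}, right has 1 {poppy}.
    Root fern: left subtree has 1 node {plum}, right has 0 { }.
  Root bay: left subtree has 0 nodes { }, right has 1 {moss}.

plum, fern, poppy, rye, moss, bay, hop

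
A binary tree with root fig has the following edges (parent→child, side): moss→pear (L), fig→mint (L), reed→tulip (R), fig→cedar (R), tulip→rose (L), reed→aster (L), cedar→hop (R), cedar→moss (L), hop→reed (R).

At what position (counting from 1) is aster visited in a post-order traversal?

Post-order visits the left subtree, then the right subtree, then the node.
At fig: go left to mint.
  mint is a leaf — visit mint.
At fig: go right to cedar.
  At cedar: go left to moss.
    At moss: go left to pear.
      pear is a leaf — visit pear.
    At moss: no right child.
    Visit moss.
  At cedar: go right to hop.
    At hop: no left child.
    At hop: go right to reed.
      At reed: go left to aster.
        aster is a leaf — visit aster.
      At reed: go right to tulip.
        At tulip: go left to rose.
          rose is a leaf — visit rose.
        At tulip: no right child.
        Visit tulip.
      Visit reed.
    Visit hop.
  Visit cedar.
Visit fig.
Full post-order sequence: mint, pear, moss, aster, rose, tulip, reed, hop, cedar, fig.

4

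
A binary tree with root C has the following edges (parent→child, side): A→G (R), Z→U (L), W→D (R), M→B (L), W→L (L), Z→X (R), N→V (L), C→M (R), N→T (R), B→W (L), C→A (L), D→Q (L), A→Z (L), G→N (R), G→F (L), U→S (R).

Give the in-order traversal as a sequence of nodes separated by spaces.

In-order visits the left subtree, then the node, then the right subtree.
At C: go left to A.
  At A: go left to Z.
    At Z: go left to U.
      At U: no left child.
      Visit U.
      At U: go right to S.
        S is a leaf — visit S.
    Visit Z.
    At Z: go right to X.
      X is a leaf — visit X.
  Visit A.
  At A: go right to G.
    At G: go left to F.
      F is a leaf — visit F.
    Visit G.
    At G: go right to N.
      At N: go left to V.
        V is a leaf — visit V.
      Visit N.
      At N: go right to T.
        T is a leaf — visit T.
Visit C.
At C: go right to M.
  At M: go left to B.
    At B: go left to W.
      At W: go left to L.
        L is a leaf — visit L.
      Visit W.
      At W: go right to D.
        At D: go left to Q.
          Q is a leaf — visit Q.
        Visit D.
        At D: no right child.
    Visit B.
    At B: no right child.
  Visit M.
  At M: no right child.

U S Z X A F G V N T C L W Q D B M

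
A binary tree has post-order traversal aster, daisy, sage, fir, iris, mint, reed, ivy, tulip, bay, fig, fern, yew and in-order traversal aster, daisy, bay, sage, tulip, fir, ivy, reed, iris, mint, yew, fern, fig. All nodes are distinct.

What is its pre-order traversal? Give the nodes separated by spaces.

The last element of post-order is the root; it splits in-order into left and right subtrees.
Root yew: left subtree has 10 nodes {aster, daisy, bay, sage, tulip, fir, ivy, reed, iris, mint}, right has 2 {fern, fig}.
  Root bay: left subtree has 2 nodes {aster, daisy}, right has 7 {sage, tulip, fir, ivy, reed, iris, mint}.
    Root daisy: left subtree has 1 node {aster}, right has 0 { }.
    Root tulip: left subtree has 1 node {sage}, right has 5 {fir, ivy, reed, iris, mint}.
      Root ivy: left subtree has 1 node {fir}, right has 3 {reed, iris, mint}.
        Root reed: left subtree has 0 nodes { }, right has 2 {iris, mint}.
          Root mint: left subtree has 1 node {iris}, right has 0 { }.
  Root fern: left subtree has 0 nodes { }, right has 1 {fig}.

yew bay daisy aster tulip sage ivy fir reed mint iris fern fig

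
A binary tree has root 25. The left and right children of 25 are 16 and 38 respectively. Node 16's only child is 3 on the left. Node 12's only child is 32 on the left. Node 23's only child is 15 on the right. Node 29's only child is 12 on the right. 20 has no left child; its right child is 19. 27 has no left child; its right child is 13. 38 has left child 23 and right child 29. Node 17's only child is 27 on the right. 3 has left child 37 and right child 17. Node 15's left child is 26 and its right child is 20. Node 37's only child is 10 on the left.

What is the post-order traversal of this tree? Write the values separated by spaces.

10 37 13 27 17 3 16 26 19 20 15 23 32 12 29 38 25

Post-order visits the left subtree, then the right subtree, then the node.
At 25: go left to 16.
  At 16: go left to 3.
    At 3: go left to 37.
      At 37: go left to 10.
        10 is a leaf — visit 10.
      At 37: no right child.
      Visit 37.
    At 3: go right to 17.
      At 17: no left child.
      At 17: go right to 27.
        At 27: no left child.
        At 27: go right to 13.
          13 is a leaf — visit 13.
        Visit 27.
      Visit 17.
    Visit 3.
  At 16: no right child.
  Visit 16.
At 25: go right to 38.
  At 38: go left to 23.
    At 23: no left child.
    At 23: go right to 15.
      At 15: go left to 26.
        26 is a leaf — visit 26.
      At 15: go right to 20.
        At 20: no left child.
        At 20: go right to 19.
          19 is a leaf — visit 19.
        Visit 20.
      Visit 15.
    Visit 23.
  At 38: go right to 29.
    At 29: no left child.
    At 29: go right to 12.
      At 12: go left to 32.
        32 is a leaf — visit 32.
      At 12: no right child.
      Visit 12.
    Visit 29.
  Visit 38.
Visit 25.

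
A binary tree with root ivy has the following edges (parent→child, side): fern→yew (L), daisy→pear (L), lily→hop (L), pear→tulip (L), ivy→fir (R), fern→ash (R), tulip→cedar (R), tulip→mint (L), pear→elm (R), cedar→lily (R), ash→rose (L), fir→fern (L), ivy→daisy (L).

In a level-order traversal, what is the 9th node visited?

ash

Level-order visits nodes level by level from the root, left to right within each level.
Level 0: ivy
Level 1: daisy, fir
Level 2: pear, fern
Level 3: tulip, elm, yew, ash
Level 4: mint, cedar, rose
Level 5: lily
Level 6: hop
Full level-order sequence: ivy, daisy, fir, pear, fern, tulip, elm, yew, ash, mint, cedar, rose, lily, hop.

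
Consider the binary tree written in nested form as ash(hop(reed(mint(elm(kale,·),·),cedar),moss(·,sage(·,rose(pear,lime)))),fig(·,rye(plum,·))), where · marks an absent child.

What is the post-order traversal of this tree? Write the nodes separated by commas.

Post-order visits the left subtree, then the right subtree, then the node.
At ash: go left to hop.
  At hop: go left to reed.
    At reed: go left to mint.
      At mint: go left to elm.
        At elm: go left to kale.
          kale is a leaf — visit kale.
        At elm: no right child.
        Visit elm.
      At mint: no right child.
      Visit mint.
    At reed: go right to cedar.
      cedar is a leaf — visit cedar.
    Visit reed.
  At hop: go right to moss.
    At moss: no left child.
    At moss: go right to sage.
      At sage: no left child.
      At sage: go right to rose.
        At rose: go left to pear.
          pear is a leaf — visit pear.
        At rose: go right to lime.
          lime is a leaf — visit lime.
        Visit rose.
      Visit sage.
    Visit moss.
  Visit hop.
At ash: go right to fig.
  At fig: no left child.
  At fig: go right to rye.
    At rye: go left to plum.
      plum is a leaf — visit plum.
    At rye: no right child.
    Visit rye.
  Visit fig.
Visit ash.

kale, elm, mint, cedar, reed, pear, lime, rose, sage, moss, hop, plum, rye, fig, ash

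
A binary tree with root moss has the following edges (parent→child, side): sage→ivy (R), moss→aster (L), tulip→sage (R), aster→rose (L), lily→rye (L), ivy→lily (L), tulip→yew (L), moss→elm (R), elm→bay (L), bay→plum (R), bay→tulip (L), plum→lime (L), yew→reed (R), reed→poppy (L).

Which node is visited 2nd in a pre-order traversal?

aster

Pre-order visits the node, then its left subtree, then its right subtree.
Visit moss.
At moss: go left to aster.
  Visit aster.
  At aster: go left to rose.
    rose is a leaf — visit rose.
  At aster: no right child.
At moss: go right to elm.
  Visit elm.
  At elm: go left to bay.
    Visit bay.
    At bay: go left to tulip.
      Visit tulip.
      At tulip: go left to yew.
        Visit yew.
        At yew: no left child.
        At yew: go right to reed.
          Visit reed.
          At reed: go left to poppy.
            poppy is a leaf — visit poppy.
          At reed: no right child.
      At tulip: go right to sage.
        Visit sage.
        At sage: no left child.
        At sage: go right to ivy.
          Visit ivy.
          At ivy: go left to lily.
            Visit lily.
            At lily: go left to rye.
              rye is a leaf — visit rye.
            At lily: no right child.
          At ivy: no right child.
    At bay: go right to plum.
      Visit plum.
      At plum: go left to lime.
        lime is a leaf — visit lime.
      At plum: no right child.
  At elm: no right child.
Full pre-order sequence: moss, aster, rose, elm, bay, tulip, yew, reed, poppy, sage, ivy, lily, rye, plum, lime.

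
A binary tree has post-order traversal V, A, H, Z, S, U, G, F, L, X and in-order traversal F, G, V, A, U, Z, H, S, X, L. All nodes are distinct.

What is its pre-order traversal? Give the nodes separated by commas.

X, F, G, U, A, V, S, Z, H, L

The last element of post-order is the root; it splits in-order into left and right subtrees.
Root X: left subtree has 8 nodes {F, G, V, A, U, Z, H, S}, right has 1 {L}.
  Root F: left subtree has 0 nodes { }, right has 7 {G, V, A, U, Z, H, S}.
    Root G: left subtree has 0 nodes { }, right has 6 {V, A, U, Z, H, S}.
      Root U: left subtree has 2 nodes {V, A}, right has 3 {Z, H, S}.
        Root A: left subtree has 1 node {V}, right has 0 { }.
        Root S: left subtree has 2 nodes {Z, H}, right has 0 { }.
          Root Z: left subtree has 0 nodes { }, right has 1 {H}.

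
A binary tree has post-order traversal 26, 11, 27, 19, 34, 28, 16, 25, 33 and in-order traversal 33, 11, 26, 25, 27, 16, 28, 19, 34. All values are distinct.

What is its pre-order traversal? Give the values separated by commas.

33, 25, 11, 26, 16, 27, 28, 34, 19

The last element of post-order is the root; it splits in-order into left and right subtrees.
Root 33: left subtree has 0 nodes { }, right has 8 {11, 26, 25, 27, 16, 28, 19, 34}.
  Root 25: left subtree has 2 nodes {11, 26}, right has 5 {27, 16, 28, 19, 34}.
    Root 11: left subtree has 0 nodes { }, right has 1 {26}.
    Root 16: left subtree has 1 node {27}, right has 3 {28, 19, 34}.
      Root 28: left subtree has 0 nodes { }, right has 2 {19, 34}.
        Root 34: left subtree has 1 node {19}, right has 0 { }.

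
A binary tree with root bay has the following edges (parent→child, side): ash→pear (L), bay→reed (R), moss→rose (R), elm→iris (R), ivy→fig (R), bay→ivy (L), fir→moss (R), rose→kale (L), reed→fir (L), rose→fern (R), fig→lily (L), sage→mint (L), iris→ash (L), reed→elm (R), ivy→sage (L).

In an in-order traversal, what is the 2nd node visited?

sage

In-order visits the left subtree, then the node, then the right subtree.
At bay: go left to ivy.
  At ivy: go left to sage.
    At sage: go left to mint.
      mint is a leaf — visit mint.
    Visit sage.
    At sage: no right child.
  Visit ivy.
  At ivy: go right to fig.
    At fig: go left to lily.
      lily is a leaf — visit lily.
    Visit fig.
    At fig: no right child.
Visit bay.
At bay: go right to reed.
  At reed: go left to fir.
    At fir: no left child.
    Visit fir.
    At fir: go right to moss.
      At moss: no left child.
      Visit moss.
      At moss: go right to rose.
        At rose: go left to kale.
          kale is a leaf — visit kale.
        Visit rose.
        At rose: go right to fern.
          fern is a leaf — visit fern.
  Visit reed.
  At reed: go right to elm.
    At elm: no left child.
    Visit elm.
    At elm: go right to iris.
      At iris: go left to ash.
        At ash: go left to pear.
          pear is a leaf — visit pear.
        Visit ash.
        At ash: no right child.
      Visit iris.
      At iris: no right child.
Full in-order sequence: mint, sage, ivy, lily, fig, bay, fir, moss, kale, rose, fern, reed, elm, pear, ash, iris.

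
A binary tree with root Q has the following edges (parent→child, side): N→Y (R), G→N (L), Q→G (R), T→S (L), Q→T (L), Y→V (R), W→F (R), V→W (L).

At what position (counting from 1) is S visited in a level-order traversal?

4

Level-order visits nodes level by level from the root, left to right within each level.
Level 0: Q
Level 1: T, G
Level 2: S, N
Level 3: Y
Level 4: V
Level 5: W
Level 6: F
Full level-order sequence: Q, T, G, S, N, Y, V, W, F.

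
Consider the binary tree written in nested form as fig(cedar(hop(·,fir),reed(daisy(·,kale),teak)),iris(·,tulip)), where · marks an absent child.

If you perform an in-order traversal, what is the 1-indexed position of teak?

In-order visits the left subtree, then the node, then the right subtree.
At fig: go left to cedar.
  At cedar: go left to hop.
    At hop: no left child.
    Visit hop.
    At hop: go right to fir.
      fir is a leaf — visit fir.
  Visit cedar.
  At cedar: go right to reed.
    At reed: go left to daisy.
      At daisy: no left child.
      Visit daisy.
      At daisy: go right to kale.
        kale is a leaf — visit kale.
    Visit reed.
    At reed: go right to teak.
      teak is a leaf — visit teak.
Visit fig.
At fig: go right to iris.
  At iris: no left child.
  Visit iris.
  At iris: go right to tulip.
    tulip is a leaf — visit tulip.
Full in-order sequence: hop, fir, cedar, daisy, kale, reed, teak, fig, iris, tulip.

7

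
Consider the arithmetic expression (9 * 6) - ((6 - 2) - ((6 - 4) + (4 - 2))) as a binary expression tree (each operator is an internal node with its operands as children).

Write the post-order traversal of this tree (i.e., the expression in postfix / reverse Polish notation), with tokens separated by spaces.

Post-order on an expression tree gives postfix notation: for each operator, emit left operand, right operand, then the operator.

9 6 * 6 2 - 6 4 - 4 2 - + - -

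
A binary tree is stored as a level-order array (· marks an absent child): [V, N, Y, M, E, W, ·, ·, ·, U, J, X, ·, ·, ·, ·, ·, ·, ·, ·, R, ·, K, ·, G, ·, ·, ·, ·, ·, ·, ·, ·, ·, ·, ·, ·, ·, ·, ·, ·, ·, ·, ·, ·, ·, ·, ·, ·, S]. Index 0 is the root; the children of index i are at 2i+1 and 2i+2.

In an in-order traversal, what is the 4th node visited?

R

In-order visits the left subtree, then the node, then the right subtree.
At V: go left to N.
  At N: go left to M.
    M is a leaf — visit M.
  Visit N.
  At N: go right to E.
    At E: go left to U.
      At U: no left child.
      Visit U.
      At U: go right to R.
        R is a leaf — visit R.
    Visit E.
    At E: go right to J.
      At J: no left child.
      Visit J.
      At J: go right to K.
        K is a leaf — visit K.
Visit V.
At V: go right to Y.
  At Y: go left to W.
    At W: go left to X.
      At X: no left child.
      Visit X.
      At X: go right to G.
        At G: go left to S.
          S is a leaf — visit S.
        Visit G.
        At G: no right child.
    Visit W.
    At W: no right child.
  Visit Y.
  At Y: no right child.
Full in-order sequence: M, N, U, R, E, J, K, V, X, S, G, W, Y.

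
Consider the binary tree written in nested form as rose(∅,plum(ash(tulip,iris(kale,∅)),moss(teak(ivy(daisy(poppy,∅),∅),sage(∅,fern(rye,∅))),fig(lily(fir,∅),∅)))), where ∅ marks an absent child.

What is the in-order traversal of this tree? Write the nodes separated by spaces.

In-order visits the left subtree, then the node, then the right subtree.
At rose: no left child.
Visit rose.
At rose: go right to plum.
  At plum: go left to ash.
    At ash: go left to tulip.
      tulip is a leaf — visit tulip.
    Visit ash.
    At ash: go right to iris.
      At iris: go left to kale.
        kale is a leaf — visit kale.
      Visit iris.
      At iris: no right child.
  Visit plum.
  At plum: go right to moss.
    At moss: go left to teak.
      At teak: go left to ivy.
        At ivy: go left to daisy.
          At daisy: go left to poppy.
            poppy is a leaf — visit poppy.
          Visit daisy.
          At daisy: no right child.
        Visit ivy.
        At ivy: no right child.
      Visit teak.
      At teak: go right to sage.
        At sage: no left child.
        Visit sage.
        At sage: go right to fern.
          At fern: go left to rye.
            rye is a leaf — visit rye.
          Visit fern.
          At fern: no right child.
    Visit moss.
    At moss: go right to fig.
      At fig: go left to lily.
        At lily: go left to fir.
          fir is a leaf — visit fir.
        Visit lily.
        At lily: no right child.
      Visit fig.
      At fig: no right child.

rose tulip ash kale iris plum poppy daisy ivy teak sage rye fern moss fir lily fig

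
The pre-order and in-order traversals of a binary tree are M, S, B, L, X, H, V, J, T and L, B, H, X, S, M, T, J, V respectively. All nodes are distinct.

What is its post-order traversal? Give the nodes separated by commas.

The first element of pre-order is the root; it splits in-order into left and right subtrees.
Root M: left subtree has 5 nodes {L, B, H, X, S}, right has 3 {T, J, V}.
  Root S: left subtree has 4 nodes {L, B, H, X}, right has 0 { }.
    Root B: left subtree has 1 node {L}, right has 2 {H, X}.
      Root X: left subtree has 1 node {H}, right has 0 { }.
  Root V: left subtree has 2 nodes {T, J}, right has 0 { }.
    Root J: left subtree has 1 node {T}, right has 0 { }.

L, H, X, B, S, T, J, V, M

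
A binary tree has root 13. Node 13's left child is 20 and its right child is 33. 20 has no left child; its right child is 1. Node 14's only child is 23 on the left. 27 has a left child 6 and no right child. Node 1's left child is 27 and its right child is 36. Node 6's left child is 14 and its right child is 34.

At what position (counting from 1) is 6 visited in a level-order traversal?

7

Level-order visits nodes level by level from the root, left to right within each level.
Level 0: 13
Level 1: 20, 33
Level 2: 1
Level 3: 27, 36
Level 4: 6
Level 5: 14, 34
Level 6: 23
Full level-order sequence: 13, 20, 33, 1, 27, 36, 6, 14, 34, 23.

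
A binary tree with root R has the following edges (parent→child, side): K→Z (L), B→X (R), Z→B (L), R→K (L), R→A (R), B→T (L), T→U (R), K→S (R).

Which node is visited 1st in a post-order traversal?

Post-order visits the left subtree, then the right subtree, then the node.
At R: go left to K.
  At K: go left to Z.
    At Z: go left to B.
      At B: go left to T.
        At T: no left child.
        At T: go right to U.
          U is a leaf — visit U.
        Visit T.
      At B: go right to X.
        X is a leaf — visit X.
      Visit B.
    At Z: no right child.
    Visit Z.
  At K: go right to S.
    S is a leaf — visit S.
  Visit K.
At R: go right to A.
  A is a leaf — visit A.
Visit R.
Full post-order sequence: U, T, X, B, Z, S, K, A, R.

U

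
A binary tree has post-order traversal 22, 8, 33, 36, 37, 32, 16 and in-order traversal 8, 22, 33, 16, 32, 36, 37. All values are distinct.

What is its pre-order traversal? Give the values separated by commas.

16, 33, 8, 22, 32, 37, 36

The last element of post-order is the root; it splits in-order into left and right subtrees.
Root 16: left subtree has 3 nodes {8, 22, 33}, right has 3 {32, 36, 37}.
  Root 33: left subtree has 2 nodes {8, 22}, right has 0 { }.
    Root 8: left subtree has 0 nodes { }, right has 1 {22}.
  Root 32: left subtree has 0 nodes { }, right has 2 {36, 37}.
    Root 37: left subtree has 1 node {36}, right has 0 { }.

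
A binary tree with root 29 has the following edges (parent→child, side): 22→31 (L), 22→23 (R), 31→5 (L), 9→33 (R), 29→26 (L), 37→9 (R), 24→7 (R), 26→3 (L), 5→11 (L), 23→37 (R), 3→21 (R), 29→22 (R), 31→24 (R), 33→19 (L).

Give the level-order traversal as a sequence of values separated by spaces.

Level-order visits nodes level by level from the root, left to right within each level.
Level 0: 29
Level 1: 26, 22
Level 2: 3, 31, 23
Level 3: 21, 5, 24, 37
Level 4: 11, 7, 9
Level 5: 33
Level 6: 19

29 26 22 3 31 23 21 5 24 37 11 7 9 33 19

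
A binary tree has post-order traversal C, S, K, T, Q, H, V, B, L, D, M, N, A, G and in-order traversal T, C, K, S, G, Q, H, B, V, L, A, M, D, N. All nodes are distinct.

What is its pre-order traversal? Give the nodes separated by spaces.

G T K C S A L B H Q V N M D

The last element of post-order is the root; it splits in-order into left and right subtrees.
Root G: left subtree has 4 nodes {T, C, K, S}, right has 9 {Q, H, B, V, L, A, M, D, N}.
  Root T: left subtree has 0 nodes { }, right has 3 {C, K, S}.
    Root K: left subtree has 1 node {C}, right has 1 {S}.
  Root A: left subtree has 5 nodes {Q, H, B, V, L}, right has 3 {M, D, N}.
    Root L: left subtree has 4 nodes {Q, H, B, V}, right has 0 { }.
      Root B: left subtree has 2 nodes {Q, H}, right has 1 {V}.
        Root H: left subtree has 1 node {Q}, right has 0 { }.
    Root N: left subtree has 2 nodes {M, D}, right has 0 { }.
      Root M: left subtree has 0 nodes { }, right has 1 {D}.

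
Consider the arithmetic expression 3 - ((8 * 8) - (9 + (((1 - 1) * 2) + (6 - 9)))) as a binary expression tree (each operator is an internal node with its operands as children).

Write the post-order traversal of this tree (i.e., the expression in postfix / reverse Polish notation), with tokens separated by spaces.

3 8 8 * 9 1 1 - 2 * 6 9 - + + - -

Post-order on an expression tree gives postfix notation: for each operator, emit left operand, right operand, then the operator.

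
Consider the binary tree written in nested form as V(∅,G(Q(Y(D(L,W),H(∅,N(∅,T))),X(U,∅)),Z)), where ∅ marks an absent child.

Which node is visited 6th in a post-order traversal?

Post-order visits the left subtree, then the right subtree, then the node.
At V: no left child.
At V: go right to G.
  At G: go left to Q.
    At Q: go left to Y.
      At Y: go left to D.
        At D: go left to L.
          L is a leaf — visit L.
        At D: go right to W.
          W is a leaf — visit W.
        Visit D.
      At Y: go right to H.
        At H: no left child.
        At H: go right to N.
          At N: no left child.
          At N: go right to T.
            T is a leaf — visit T.
          Visit N.
        Visit H.
      Visit Y.
    At Q: go right to X.
      At X: go left to U.
        U is a leaf — visit U.
      At X: no right child.
      Visit X.
    Visit Q.
  At G: go right to Z.
    Z is a leaf — visit Z.
  Visit G.
Visit V.
Full post-order sequence: L, W, D, T, N, H, Y, U, X, Q, Z, G, V.

H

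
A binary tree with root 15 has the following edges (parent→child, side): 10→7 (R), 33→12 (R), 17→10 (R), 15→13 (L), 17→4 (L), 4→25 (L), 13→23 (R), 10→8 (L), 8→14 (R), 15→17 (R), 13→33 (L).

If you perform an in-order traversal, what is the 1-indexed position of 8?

In-order visits the left subtree, then the node, then the right subtree.
At 15: go left to 13.
  At 13: go left to 33.
    At 33: no left child.
    Visit 33.
    At 33: go right to 12.
      12 is a leaf — visit 12.
  Visit 13.
  At 13: go right to 23.
    23 is a leaf — visit 23.
Visit 15.
At 15: go right to 17.
  At 17: go left to 4.
    At 4: go left to 25.
      25 is a leaf — visit 25.
    Visit 4.
    At 4: no right child.
  Visit 17.
  At 17: go right to 10.
    At 10: go left to 8.
      At 8: no left child.
      Visit 8.
      At 8: go right to 14.
        14 is a leaf — visit 14.
    Visit 10.
    At 10: go right to 7.
      7 is a leaf — visit 7.
Full in-order sequence: 33, 12, 13, 23, 15, 25, 4, 17, 8, 14, 10, 7.

9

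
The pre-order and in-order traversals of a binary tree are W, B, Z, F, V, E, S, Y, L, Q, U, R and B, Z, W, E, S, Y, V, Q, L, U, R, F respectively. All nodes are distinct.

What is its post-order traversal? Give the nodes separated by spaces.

The first element of pre-order is the root; it splits in-order into left and right subtrees.
Root W: left subtree has 2 nodes {B, Z}, right has 9 {E, S, Y, V, Q, L, U, R, F}.
  Root B: left subtree has 0 nodes { }, right has 1 {Z}.
  Root F: left subtree has 8 nodes {E, S, Y, V, Q, L, U, R}, right has 0 { }.
    Root V: left subtree has 3 nodes {E, S, Y}, right has 4 {Q, L, U, R}.
      Root E: left subtree has 0 nodes { }, right has 2 {S, Y}.
        Root S: left subtree has 0 nodes { }, right has 1 {Y}.
      Root L: left subtree has 1 node {Q}, right has 2 {U, R}.
        Root U: left subtree has 0 nodes { }, right has 1 {R}.

Z B Y S E Q R U L V F W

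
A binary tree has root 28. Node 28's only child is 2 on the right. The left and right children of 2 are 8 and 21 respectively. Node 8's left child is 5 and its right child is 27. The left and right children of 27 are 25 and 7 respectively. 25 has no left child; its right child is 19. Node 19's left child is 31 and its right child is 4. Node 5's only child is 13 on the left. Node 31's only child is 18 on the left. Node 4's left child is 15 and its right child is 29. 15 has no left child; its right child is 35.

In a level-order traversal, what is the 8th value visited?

Level-order visits nodes level by level from the root, left to right within each level.
Level 0: 28
Level 1: 2
Level 2: 8, 21
Level 3: 5, 27
Level 4: 13, 25, 7
Level 5: 19
Level 6: 31, 4
Level 7: 18, 15, 29
Level 8: 35
Full level-order sequence: 28, 2, 8, 21, 5, 27, 13, 25, 7, 19, 31, 4, 18, 15, 29, 35.

25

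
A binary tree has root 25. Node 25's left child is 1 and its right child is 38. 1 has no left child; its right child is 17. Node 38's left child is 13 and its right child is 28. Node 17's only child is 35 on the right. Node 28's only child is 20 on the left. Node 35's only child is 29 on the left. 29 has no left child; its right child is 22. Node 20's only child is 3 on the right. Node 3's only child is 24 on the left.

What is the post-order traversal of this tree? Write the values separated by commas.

Post-order visits the left subtree, then the right subtree, then the node.
At 25: go left to 1.
  At 1: no left child.
  At 1: go right to 17.
    At 17: no left child.
    At 17: go right to 35.
      At 35: go left to 29.
        At 29: no left child.
        At 29: go right to 22.
          22 is a leaf — visit 22.
        Visit 29.
      At 35: no right child.
      Visit 35.
    Visit 17.
  Visit 1.
At 25: go right to 38.
  At 38: go left to 13.
    13 is a leaf — visit 13.
  At 38: go right to 28.
    At 28: go left to 20.
      At 20: no left child.
      At 20: go right to 3.
        At 3: go left to 24.
          24 is a leaf — visit 24.
        At 3: no right child.
        Visit 3.
      Visit 20.
    At 28: no right child.
    Visit 28.
  Visit 38.
Visit 25.

22, 29, 35, 17, 1, 13, 24, 3, 20, 28, 38, 25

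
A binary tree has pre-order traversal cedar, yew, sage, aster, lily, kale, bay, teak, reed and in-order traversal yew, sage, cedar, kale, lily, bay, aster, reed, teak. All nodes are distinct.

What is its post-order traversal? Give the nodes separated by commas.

The first element of pre-order is the root; it splits in-order into left and right subtrees.
Root cedar: left subtree has 2 nodes {yew, sage}, right has 6 {kale, lily, bay, aster, reed, teak}.
  Root yew: left subtree has 0 nodes { }, right has 1 {sage}.
  Root aster: left subtree has 3 nodes {kale, lily, bay}, right has 2 {reed, teak}.
    Root lily: left subtree has 1 node {kale}, right has 1 {bay}.
    Root teak: left subtree has 1 node {reed}, right has 0 { }.

sage, yew, kale, bay, lily, reed, teak, aster, cedar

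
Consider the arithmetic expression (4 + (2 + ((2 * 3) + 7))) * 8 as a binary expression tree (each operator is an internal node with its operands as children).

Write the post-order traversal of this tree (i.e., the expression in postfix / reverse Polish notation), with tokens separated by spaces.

Post-order on an expression tree gives postfix notation: for each operator, emit left operand, right operand, then the operator.

4 2 2 3 * 7 + + + 8 *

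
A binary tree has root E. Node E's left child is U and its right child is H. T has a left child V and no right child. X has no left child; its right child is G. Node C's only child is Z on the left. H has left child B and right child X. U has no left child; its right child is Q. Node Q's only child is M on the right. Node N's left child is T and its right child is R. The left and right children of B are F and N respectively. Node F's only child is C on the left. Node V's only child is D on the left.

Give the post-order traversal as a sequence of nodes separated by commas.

Post-order visits the left subtree, then the right subtree, then the node.
At E: go left to U.
  At U: no left child.
  At U: go right to Q.
    At Q: no left child.
    At Q: go right to M.
      M is a leaf — visit M.
    Visit Q.
  Visit U.
At E: go right to H.
  At H: go left to B.
    At B: go left to F.
      At F: go left to C.
        At C: go left to Z.
          Z is a leaf — visit Z.
        At C: no right child.
        Visit C.
      At F: no right child.
      Visit F.
    At B: go right to N.
      At N: go left to T.
        At T: go left to V.
          At V: go left to D.
            D is a leaf — visit D.
          At V: no right child.
          Visit V.
        At T: no right child.
        Visit T.
      At N: go right to R.
        R is a leaf — visit R.
      Visit N.
    Visit B.
  At H: go right to X.
    At X: no left child.
    At X: go right to G.
      G is a leaf — visit G.
    Visit X.
  Visit H.
Visit E.

M, Q, U, Z, C, F, D, V, T, R, N, B, G, X, H, E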